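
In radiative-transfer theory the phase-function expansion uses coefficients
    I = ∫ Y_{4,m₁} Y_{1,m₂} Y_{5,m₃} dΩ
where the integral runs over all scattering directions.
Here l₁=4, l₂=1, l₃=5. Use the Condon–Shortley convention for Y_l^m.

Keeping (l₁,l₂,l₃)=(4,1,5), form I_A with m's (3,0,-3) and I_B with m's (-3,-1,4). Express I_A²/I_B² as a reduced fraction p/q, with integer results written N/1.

4/9

l's match ⇒ only the (l;m) 3-j factors differ between A and B.
A: triangle coeff Δ(4,1,5) = 1/495; Σ_t [0,0]: t=0:+1/5040 = 1/5040; (3j)²=16/495 [(4 1 5; 3 0 -3)], sign=+1
B: triangle coeff Δ(4,1,5) = 1/495; Σ_t [0,0]: t=0:+1/10080 = 1/10080; (3j)²=4/55 [(4 1 5; -3 -1 4)], sign=-1
I_A²/I_B² = (16/495)/(4/55) = 4/9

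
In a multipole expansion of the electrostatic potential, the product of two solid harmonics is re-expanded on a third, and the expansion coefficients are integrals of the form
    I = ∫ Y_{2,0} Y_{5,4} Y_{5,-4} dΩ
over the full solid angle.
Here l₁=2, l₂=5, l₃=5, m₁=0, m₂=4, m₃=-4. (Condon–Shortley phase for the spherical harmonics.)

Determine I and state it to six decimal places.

-0.097044

Rules hold: Σm=0, L=12 even, 3≤5≤7.
N = 5·11·11 = 605
Δ = 2!·2!·8!/13! = 1/38610
Racah Σ t=0..2: t=0:+1/2880 t=1:−1/576 t=2:+1/2880 = -1/960
⇒ 3j(2 5 5; 0 0 0)² = 10/429, sgn +1
Racah Σ t=1..2: t=1:−1/40320 t=2:+1/20160 = 1/40320
⇒ 3j(2 5 5; 0 4 -4)² = 6/715, sgn -1
4πI² = N·(3j₀)²·(3jₘ)² = 20/169
I = -1·√(0.118343/4π) = -0.09704356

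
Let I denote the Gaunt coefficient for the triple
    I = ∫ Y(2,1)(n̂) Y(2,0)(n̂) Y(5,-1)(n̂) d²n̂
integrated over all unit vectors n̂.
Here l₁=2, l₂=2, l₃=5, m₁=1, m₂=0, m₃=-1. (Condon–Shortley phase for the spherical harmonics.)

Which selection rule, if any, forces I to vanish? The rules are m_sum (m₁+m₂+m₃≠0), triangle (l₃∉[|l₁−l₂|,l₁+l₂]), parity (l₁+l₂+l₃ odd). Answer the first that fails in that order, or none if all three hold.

azimuthal sum: 1 + 0 − 1 = 0  ✓
0 ≤ 5 ≤ 4 (triangle on l)  ✗
L = 2 + 2 + 5 = 9 (odd)

triangle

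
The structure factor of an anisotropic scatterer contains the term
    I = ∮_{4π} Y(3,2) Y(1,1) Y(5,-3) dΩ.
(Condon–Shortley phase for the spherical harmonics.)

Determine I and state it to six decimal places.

0.000000

triangle: need 2≤l₃≤4, have 5; I=0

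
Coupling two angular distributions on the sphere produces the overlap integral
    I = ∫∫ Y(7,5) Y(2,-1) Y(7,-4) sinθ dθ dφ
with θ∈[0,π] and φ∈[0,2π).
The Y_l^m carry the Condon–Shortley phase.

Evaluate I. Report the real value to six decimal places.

m-sum 0 ✓  L=16 even ✓  5≤7≤9 ✓
Π(2lᵢ+1) = 15×5×15 = 1125
triangle coeff Δ(7,2,7) = 1/185640
Σ_t [0,2]: t=0:+1/2419200 t=1:−1/518400 t=2:+1/2419200 = -1/907200
(3j)²=56/3315 [(7 2 7; 0 0 0)], sign=+1
Σ_t [0,1]: t=0:+1/14515200 t=1:−1/79833600 = 1/17740800
(3j)²=729/30940 [(7 2 7; 5 -1 -4)], sign=-1
⇒ 4πI² = 21870/48841
I = (-1)√(21870/48841/(4π)) = -0.18876748

-0.188767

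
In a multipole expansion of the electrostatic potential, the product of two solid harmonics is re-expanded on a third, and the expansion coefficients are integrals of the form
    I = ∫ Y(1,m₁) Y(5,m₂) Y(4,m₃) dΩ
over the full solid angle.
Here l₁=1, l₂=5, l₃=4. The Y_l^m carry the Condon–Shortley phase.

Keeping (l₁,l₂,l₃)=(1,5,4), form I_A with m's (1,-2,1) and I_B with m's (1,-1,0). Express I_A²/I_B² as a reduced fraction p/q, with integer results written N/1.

Shared (l₁,l₂,l₃)=(1,5,4): N and (l;000)² cancel in I_A²/I_B².
A: Δ = 2!·0!·8!/11! = 1/495; Racah Σ t=0..0: t=0:+1/1440 = 1/1440; ⇒ 3j(1 5 4; 1 -2 1)² = 7/165, sgn -1
B: Δ = 2!·0!·8!/11! = 1/495; Racah Σ t=0..0: t=0:+1/1152 = 1/1152; ⇒ 3j(1 5 4; 1 -1 0)² = 1/33, sgn +1
I_A²/I_B² = (7/165)/(1/33) = 7/5

7/5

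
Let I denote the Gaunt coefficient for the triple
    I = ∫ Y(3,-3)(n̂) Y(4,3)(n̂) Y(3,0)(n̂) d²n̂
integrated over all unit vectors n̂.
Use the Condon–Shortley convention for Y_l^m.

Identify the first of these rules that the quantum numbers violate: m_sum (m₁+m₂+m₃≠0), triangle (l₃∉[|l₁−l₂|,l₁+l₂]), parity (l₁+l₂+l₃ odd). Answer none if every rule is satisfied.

none

Σmᵢ = 0  ✓
l₃∈[|l₁−l₂|,l₁+l₂]=[1,7], have l₃=3  ✓
Σlᵢ = 10 ⇒ even  ✓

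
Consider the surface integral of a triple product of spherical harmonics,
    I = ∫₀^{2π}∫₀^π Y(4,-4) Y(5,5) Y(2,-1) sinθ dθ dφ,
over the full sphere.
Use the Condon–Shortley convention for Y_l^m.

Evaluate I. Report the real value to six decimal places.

0.000000

Σlᵢ=11 odd — θ-integrand is odd under cosθ→−cosθ; I=0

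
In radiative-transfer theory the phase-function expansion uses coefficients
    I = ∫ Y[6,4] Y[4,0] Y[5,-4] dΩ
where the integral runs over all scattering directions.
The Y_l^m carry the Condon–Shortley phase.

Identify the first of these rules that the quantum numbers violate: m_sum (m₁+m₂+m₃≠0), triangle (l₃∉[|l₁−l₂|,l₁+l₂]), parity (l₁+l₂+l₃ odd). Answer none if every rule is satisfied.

parity

azimuthal sum: 4 + 0 − 4 = 0  ✓
2 ≤ 5 ≤ 10 (triangle on l)  ✓
L = 6 + 4 + 5 = 15 (odd)  ✗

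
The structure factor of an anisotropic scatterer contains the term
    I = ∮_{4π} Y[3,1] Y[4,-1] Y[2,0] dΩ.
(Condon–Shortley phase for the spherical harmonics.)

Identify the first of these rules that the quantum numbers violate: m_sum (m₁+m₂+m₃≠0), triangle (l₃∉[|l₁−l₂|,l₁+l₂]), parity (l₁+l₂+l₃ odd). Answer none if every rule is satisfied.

parity

Σmᵢ = 0  ✓
l₃∈[|l₁−l₂|,l₁+l₂]=[1,7], have l₃=2  ✓
Σlᵢ = 9 ⇒ odd  ✗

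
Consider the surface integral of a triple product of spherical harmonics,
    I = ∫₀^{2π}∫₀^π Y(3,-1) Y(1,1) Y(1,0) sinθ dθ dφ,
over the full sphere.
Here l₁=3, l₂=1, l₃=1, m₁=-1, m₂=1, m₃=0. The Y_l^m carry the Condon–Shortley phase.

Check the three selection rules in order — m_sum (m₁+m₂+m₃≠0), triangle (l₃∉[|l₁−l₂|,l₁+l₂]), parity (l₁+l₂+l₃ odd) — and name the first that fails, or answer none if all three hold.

m₁+m₂+m₃ = -1 + 1 + 0 = 0  ✓
triangle: |3−1|=2 ≤ l₃=1 ≤ 3+1=4  ✗
parity: l₁+l₂+l₃ = 5 is odd

triangle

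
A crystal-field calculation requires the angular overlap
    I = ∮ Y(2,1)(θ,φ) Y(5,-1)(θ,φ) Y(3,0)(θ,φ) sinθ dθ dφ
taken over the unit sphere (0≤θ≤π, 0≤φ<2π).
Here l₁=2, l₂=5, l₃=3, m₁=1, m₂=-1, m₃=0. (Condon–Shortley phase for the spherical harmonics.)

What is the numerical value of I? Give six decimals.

-0.214318

Checks pass: Σm=0; 10 even; l₃=3∈[3,7].
(2·2+1)(2·5+1)(2·3+1) = 385
Δ: 4! 0! 6! / 11! → 1/2310
sum: t=2:+1/144 = 1/144
3j²(2 5 3; 0 0 0) = Δ·Π!·Σ² = 10/231  (sign -1)
sum: t=1:−1/216 = -1/216
3j²(2 5 3; 1 -1 0) = Δ·Π!·Σ² = 8/231  (sign +1)
combine: 4πI² = 385·10/231·8/231 = 400/693
take √, sign -1: I = -0.21431790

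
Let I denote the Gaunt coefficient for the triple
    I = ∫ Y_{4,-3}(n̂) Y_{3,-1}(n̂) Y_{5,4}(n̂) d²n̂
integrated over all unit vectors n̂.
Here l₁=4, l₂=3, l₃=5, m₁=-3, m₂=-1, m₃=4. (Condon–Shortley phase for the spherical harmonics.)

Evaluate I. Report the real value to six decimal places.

Rules hold: Σm=0, L=12 even, 1≤5≤7.
N = 9·7·11 = 693
Δ = 2!·6!·4!/13! = 1/180180
Racah Σ t=0..2: t=0:+1/576 t=1:−1/144 t=2:+1/576 = -1/288
⇒ 3j(4 3 5; 0 0 0)² = 20/1001, sgn +1
Racah Σ t=1..2: t=1:−1/4320 t=2:+1/5760 = -1/17280
⇒ 3j(4 3 5; -3 -1 4)² = 7/4290, sgn +1
4πI² = N·(3j₀)²·(3jₘ)² = 42/1859
I = +1·√(0.0225928/4π) = 0.04240138

0.042401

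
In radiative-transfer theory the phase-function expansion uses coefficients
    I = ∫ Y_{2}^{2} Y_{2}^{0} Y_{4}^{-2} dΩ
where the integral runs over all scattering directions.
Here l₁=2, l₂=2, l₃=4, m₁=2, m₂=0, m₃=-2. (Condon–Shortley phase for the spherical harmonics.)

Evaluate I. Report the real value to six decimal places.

Rules hold: Σm=0, L=8 even, 0≤4≤4.
N = 5·5·9 = 225
Δ = 0!·4!·4!/9! = 1/630
Racah Σ t=0..0: t=0:+1/16 = 1/16
⇒ 3j(2 2 4; 0 0 0)² = 2/35, sgn +1
Racah Σ t=0..0: t=0:+1/96 = 1/96
⇒ 3j(2 2 4; 2 0 -2)² = 1/42, sgn +1
4πI² = N·(3j₀)²·(3jₘ)² = 15/49
I = +1·√(0.306122/4π) = 0.15607835

0.156078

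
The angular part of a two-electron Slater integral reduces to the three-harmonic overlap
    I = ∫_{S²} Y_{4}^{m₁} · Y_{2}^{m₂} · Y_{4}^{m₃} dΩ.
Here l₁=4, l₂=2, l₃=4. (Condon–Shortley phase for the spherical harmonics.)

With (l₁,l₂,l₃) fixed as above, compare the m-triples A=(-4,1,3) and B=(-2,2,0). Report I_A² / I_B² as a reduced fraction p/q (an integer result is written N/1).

l's match ⇒ only the (l;m) 3-j factors differ between A and B.
A: triangle coeff Δ(4,2,4) = 1/13860; Σ_t [2,2]: t=2:+1/1440 = 1/1440; (3j)²=7/165 [(4 2 4; -4 1 3)], sign=-1
B: triangle coeff Δ(4,2,4) = 1/13860; Σ_t [2,2]: t=2:+1/192 = 1/192; (3j)²=3/77 [(4 2 4; -2 2 0)], sign=+1
I_A²/I_B² = (7/165)/(3/77) = 49/45

49/45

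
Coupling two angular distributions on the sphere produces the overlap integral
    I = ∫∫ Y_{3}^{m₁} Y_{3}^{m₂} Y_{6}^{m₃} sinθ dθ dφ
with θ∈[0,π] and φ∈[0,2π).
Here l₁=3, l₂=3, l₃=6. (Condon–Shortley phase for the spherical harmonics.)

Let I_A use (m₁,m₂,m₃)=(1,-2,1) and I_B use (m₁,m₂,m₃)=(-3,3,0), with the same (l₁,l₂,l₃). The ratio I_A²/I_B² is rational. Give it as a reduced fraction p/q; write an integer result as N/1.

Same 3,3,6: normalisation and zero-m 3j drop out of the ratio.
A: Δ: 0! 6! 6! / 13! → 1/12012; sum: t=0:+1/5760 = 1/5760; 3j²(3 3 6; 1 -2 1) = Δ·Π!·Σ² = 5/572  (sign -1)
B: Δ: 0! 6! 6! / 13! → 1/12012; sum: t=0:+1/518400 = 1/518400; 3j²(3 3 6; -3 3 0) = Δ·Π!·Σ² = 1/12012  (sign +1)
I_A²/I_B² = (5/572)/(1/12012) = 105/1

105/1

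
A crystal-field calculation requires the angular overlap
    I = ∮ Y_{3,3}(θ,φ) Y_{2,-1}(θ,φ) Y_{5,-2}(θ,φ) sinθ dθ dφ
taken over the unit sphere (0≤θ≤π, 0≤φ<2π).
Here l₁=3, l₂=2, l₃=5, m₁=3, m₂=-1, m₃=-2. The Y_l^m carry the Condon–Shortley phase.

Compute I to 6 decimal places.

Rules hold: Σm=0, L=10 even, 1≤5≤5.
N = 7·5·11 = 385
Δ = 0!·6!·4!/11! = 1/2310
Racah Σ t=0..0: t=0:+1/144 = 1/144
⇒ 3j(3 2 5; 0 0 0)² = 10/231, sgn -1
Racah Σ t=0..0: t=0:+1/4320 = 1/4320
⇒ 3j(3 2 5; 3 -1 -2)² = 1/330, sgn -1
4πI² = N·(3j₀)²·(3jₘ)² = 5/99
I = +1·√(0.0505051/4π) = 0.06339609

0.063396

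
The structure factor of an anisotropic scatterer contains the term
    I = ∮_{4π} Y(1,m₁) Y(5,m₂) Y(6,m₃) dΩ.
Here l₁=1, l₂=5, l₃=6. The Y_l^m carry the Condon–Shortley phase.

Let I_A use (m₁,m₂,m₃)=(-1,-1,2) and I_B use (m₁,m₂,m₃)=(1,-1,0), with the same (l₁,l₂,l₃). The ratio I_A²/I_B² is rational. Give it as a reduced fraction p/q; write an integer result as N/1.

28/15

Shared (l₁,l₂,l₃)=(1,5,6): N and (l;000)² cancel in I_A²/I_B².
A: Δ = 0!·2!·10!/13! = 1/858; Racah Σ t=0..0: t=0:+1/34560 = 1/34560; ⇒ 3j(1 5 6; -1 -1 2)² = 14/429, sgn +1
B: Δ = 0!·2!·10!/13! = 1/858; Racah Σ t=0..0: t=0:+1/34560 = 1/34560; ⇒ 3j(1 5 6; 1 -1 0)² = 5/286, sgn +1
I_A²/I_B² = (14/429)/(5/286) = 28/15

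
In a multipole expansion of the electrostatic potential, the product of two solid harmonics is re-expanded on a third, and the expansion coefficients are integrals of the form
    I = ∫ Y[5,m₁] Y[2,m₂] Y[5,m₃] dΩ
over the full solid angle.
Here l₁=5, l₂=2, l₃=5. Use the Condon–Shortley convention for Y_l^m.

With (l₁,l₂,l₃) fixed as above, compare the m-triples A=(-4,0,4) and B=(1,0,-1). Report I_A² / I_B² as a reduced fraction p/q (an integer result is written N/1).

4/9

Same 5,2,5: normalisation and zero-m 3j drop out of the ratio.
A: Δ: 2! 8! 2! / 13! → 1/38610; sum: t=1:−1/40320 t=2:+1/20160 = 1/40320; 3j²(5 2 5; -4 0 4) = Δ·Π!·Σ² = 6/715  (sign -1)
B: Δ: 2! 8! 2! / 13! → 1/38610; sum: t=0:+1/2304 t=1:−1/720 t=2:+1/5760 = -1/1280; 3j²(5 2 5; 1 0 -1) = Δ·Π!·Σ² = 27/1430  (sign -1)
I_A²/I_B² = (6/715)/(27/1430) = 4/9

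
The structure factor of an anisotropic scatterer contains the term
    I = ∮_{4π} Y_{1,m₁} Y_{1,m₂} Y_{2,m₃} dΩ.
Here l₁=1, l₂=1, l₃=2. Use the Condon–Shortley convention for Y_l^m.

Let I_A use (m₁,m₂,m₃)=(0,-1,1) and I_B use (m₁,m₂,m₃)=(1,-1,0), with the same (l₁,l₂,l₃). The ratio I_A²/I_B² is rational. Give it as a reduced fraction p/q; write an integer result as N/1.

3/1

Same 1,1,2: normalisation and zero-m 3j drop out of the ratio.
A: Δ: 0! 2! 2! / 5! → 1/30; sum: t=0:+1/2 = 1/2; 3j²(1 1 2; 0 -1 1) = Δ·Π!·Σ² = 1/10  (sign -1)
B: Δ: 0! 2! 2! / 5! → 1/30; sum: t=0:+1/4 = 1/4; 3j²(1 1 2; 1 -1 0) = Δ·Π!·Σ² = 1/30  (sign +1)
I_A²/I_B² = (1/10)/(1/30) = 3/1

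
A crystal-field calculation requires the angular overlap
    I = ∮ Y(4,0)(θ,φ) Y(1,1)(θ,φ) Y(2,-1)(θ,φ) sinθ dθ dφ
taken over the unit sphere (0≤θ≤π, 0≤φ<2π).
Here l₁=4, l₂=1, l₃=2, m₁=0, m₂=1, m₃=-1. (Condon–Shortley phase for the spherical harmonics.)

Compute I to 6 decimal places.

l₃=2 ∉ [3,5] — triangle fails ⇒ I = 0

0.000000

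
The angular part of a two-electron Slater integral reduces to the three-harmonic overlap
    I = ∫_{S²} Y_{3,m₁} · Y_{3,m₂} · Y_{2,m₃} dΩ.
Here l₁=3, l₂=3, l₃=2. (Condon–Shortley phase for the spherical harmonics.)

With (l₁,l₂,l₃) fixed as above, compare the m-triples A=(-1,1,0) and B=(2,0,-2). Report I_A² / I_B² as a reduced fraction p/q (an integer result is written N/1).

Same 3,3,2: normalisation and zero-m 3j drop out of the ratio.
A: Δ: 4! 2! 2! / 9! → 1/3780; sum: t=2:+1/16 t=3:−1/6 t=4:+1/96 = -3/32; 3j²(3 3 2; -1 1 0) = Δ·Π!·Σ² = 3/140  (sign -1)
B: Δ: 4! 2! 2! / 9! → 1/3780; sum: t=1:−1/24 = -1/24; 3j²(3 3 2; 2 0 -2) = Δ·Π!·Σ² = 1/21  (sign -1)
I_A²/I_B² = (3/140)/(1/21) = 9/20

9/20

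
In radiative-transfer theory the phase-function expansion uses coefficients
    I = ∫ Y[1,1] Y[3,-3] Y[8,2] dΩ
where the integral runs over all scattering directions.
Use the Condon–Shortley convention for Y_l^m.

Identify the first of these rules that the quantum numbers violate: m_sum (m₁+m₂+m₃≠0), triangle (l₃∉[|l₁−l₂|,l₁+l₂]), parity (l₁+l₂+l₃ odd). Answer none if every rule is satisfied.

triangle

m₁+m₂+m₃ = 1 − 3 + 2 = 0  ✓
triangle: |1−3|=2 ≤ l₃=8 ≤ 1+3=4  ✗
parity: l₁+l₂+l₃ = 12 is even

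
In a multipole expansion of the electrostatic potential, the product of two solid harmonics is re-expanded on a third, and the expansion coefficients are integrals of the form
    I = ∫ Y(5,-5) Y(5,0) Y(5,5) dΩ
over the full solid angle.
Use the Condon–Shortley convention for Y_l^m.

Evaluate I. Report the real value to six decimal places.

Σlᵢ=15 odd — θ-integrand is odd under cosθ→−cosθ; I=0

0.000000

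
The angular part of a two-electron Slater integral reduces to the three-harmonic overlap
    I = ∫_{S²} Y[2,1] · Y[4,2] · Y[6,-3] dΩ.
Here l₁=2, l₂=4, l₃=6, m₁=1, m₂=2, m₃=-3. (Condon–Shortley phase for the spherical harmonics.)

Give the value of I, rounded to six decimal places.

-0.252474

Rules hold: Σm=0, L=12 even, 2≤6≤6.
N = 5·9·13 = 585
Δ = 0!·4!·8!/13! = 1/6435
Racah Σ t=0..0: t=0:+1/2304 = 1/2304
⇒ 3j(2 4 6; 0 0 0)² = 5/143, sgn +1
Racah Σ t=0..0: t=0:+1/8640 = 1/8640
⇒ 3j(2 4 6; 1 2 -3)² = 28/715, sgn -1
4πI² = N·(3j₀)²·(3jₘ)² = 1260/1573
I = -1·√(0.801017/4π) = -0.25247360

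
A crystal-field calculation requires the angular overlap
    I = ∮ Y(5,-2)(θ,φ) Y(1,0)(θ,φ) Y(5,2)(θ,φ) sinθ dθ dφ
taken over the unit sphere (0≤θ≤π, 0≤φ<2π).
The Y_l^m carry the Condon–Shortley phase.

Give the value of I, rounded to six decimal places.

Σlᵢ=11 odd — θ-integrand is odd under cosθ→−cosθ; I=0

0.000000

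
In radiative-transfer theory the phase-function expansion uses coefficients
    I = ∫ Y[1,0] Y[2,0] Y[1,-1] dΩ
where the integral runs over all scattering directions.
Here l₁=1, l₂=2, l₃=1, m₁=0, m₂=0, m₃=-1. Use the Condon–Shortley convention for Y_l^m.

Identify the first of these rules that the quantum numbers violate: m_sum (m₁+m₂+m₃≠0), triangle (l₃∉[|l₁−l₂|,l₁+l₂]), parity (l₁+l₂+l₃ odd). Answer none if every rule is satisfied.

m_sum

m₁+m₂+m₃ = 0 + 0 − 1 = -1  ✗
triangle: |1−2|=1 ≤ l₃=1 ≤ 1+2=3
parity: l₁+l₂+l₃ = 4 is even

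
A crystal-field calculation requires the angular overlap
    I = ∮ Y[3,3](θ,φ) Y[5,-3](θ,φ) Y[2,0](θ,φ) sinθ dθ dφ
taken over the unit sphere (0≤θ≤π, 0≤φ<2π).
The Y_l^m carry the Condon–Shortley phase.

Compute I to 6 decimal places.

Rules hold: Σm=0, L=10 even, 2≤2≤8.
N = 7·11·5 = 385
Δ = 6!·0!·4!/11! = 1/2310
Racah Σ t=3..3: t=3:−1/144 = -1/144
⇒ 3j(3 5 2; 0 0 0)² = 10/231, sgn -1
Racah Σ t=0..0: t=0:+1/2880 = 1/2880
⇒ 3j(3 5 2; 3 -3 0)² = 2/165, sgn +1
4πI² = N·(3j₀)²·(3jₘ)² = 20/99
I = -1·√(0.20202/4π) = -0.12679218

-0.126792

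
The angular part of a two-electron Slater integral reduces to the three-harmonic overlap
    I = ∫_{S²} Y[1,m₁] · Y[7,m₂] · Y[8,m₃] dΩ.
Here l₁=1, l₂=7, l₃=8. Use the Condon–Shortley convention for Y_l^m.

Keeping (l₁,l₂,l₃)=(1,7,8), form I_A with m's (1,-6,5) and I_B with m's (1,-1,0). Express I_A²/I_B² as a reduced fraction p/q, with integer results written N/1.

Shared (l₁,l₂,l₃)=(1,7,8): N and (l;000)² cancel in I_A²/I_B².
A: Δ = 0!·2!·14!/17! = 1/2040; Racah Σ t=0..0: t=0:+1/12454041600 = 1/12454041600; ⇒ 3j(1 7 8; 1 -6 5)² = 1/680, sgn -1
B: Δ = 0!·2!·14!/17! = 1/2040; Racah Σ t=0..0: t=0:+1/58060800 = 1/58060800; ⇒ 3j(1 7 8; 1 -1 0)² = 7/510, sgn +1
I_A²/I_B² = (1/680)/(7/510) = 3/28

3/28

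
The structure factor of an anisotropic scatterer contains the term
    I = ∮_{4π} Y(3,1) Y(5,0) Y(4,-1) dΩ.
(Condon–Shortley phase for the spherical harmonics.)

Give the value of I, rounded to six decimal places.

Checks pass: Σm=0; 12 even; l₃=4∈[2,8].
(2·3+1)(2·5+1)(2·4+1) = 693
Δ: 4! 2! 6! / 13! → 1/180180
sum: t=1:−1/576 t=2:+1/144 t=3:−1/576 = 1/288
3j²(3 5 4; 0 0 0) = Δ·Π!·Σ² = 20/1001  (sign +1)
sum: t=0:+1/5760 t=1:−1/288 t=2:+1/288 = 1/5760
3j²(3 5 4; 1 0 -1) = Δ·Π!·Σ² = 1/12012  (sign -1)
combine: 4πI² = 693·20/1001·1/12012 = 15/13013
take √, sign -1: I = -0.00957750

-0.009577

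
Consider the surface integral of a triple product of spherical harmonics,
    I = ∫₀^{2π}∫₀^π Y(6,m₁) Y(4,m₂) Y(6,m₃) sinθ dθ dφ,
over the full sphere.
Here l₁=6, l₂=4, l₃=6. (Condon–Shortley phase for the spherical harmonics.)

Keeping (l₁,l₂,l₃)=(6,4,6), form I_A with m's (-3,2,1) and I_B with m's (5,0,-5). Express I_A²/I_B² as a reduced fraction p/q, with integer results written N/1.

16/121

Shared (l₁,l₂,l₃)=(6,4,6): N and (l;000)² cancel in I_A²/I_B².
A: Δ = 4!·8!·4!/17! = 1/15315300; Racah Σ t=2..4: t=2:+1/483840 t=3:−1/51840 t=4:+1/69120 = -1/362880; ⇒ 3j(6 4 6; -3 2 1)² = 16/17017, sgn +1
B: Δ = 4!·8!·4!/17! = 1/15315300; Racah Σ t=0..1: t=0:+1/2903040 t=1:−1/1451520 = -1/2903040; ⇒ 3j(6 4 6; 5 0 -5)² = 11/1547, sgn +1
I_A²/I_B² = (16/17017)/(11/1547) = 16/121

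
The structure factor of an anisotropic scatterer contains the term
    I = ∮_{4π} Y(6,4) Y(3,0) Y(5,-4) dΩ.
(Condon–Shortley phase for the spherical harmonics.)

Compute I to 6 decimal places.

-0.139560

m-sum 0 ✓  L=14 even ✓  3≤5≤9 ✓
Π(2lᵢ+1) = 13×7×11 = 1001
triangle coeff Δ(6,3,5) = 1/675675
Σ_t [1,3]: t=1:−1/8640 t=2:+1/2304 t=3:−1/8640 = 7/34560
(3j)²=7/429 [(6 3 5; 0 0 0)], sign=-1
Σ_t [1,2]: t=1:−1/60480 t=2:+1/161280 = -1/96768
(3j)²=15/1001 [(6 3 5; 4 0 -4)], sign=+1
⇒ 4πI² = 35/143
I = (-1)√(35/143/(4π)) = -0.13956004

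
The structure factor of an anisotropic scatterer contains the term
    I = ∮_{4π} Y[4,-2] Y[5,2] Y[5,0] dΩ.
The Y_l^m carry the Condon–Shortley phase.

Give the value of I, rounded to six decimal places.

Rules hold: Σm=0, L=14 even, 1≤5≤9.
N = 9·11·11 = 1089
Δ = 4!·4!·6!/15! = 1/3153150
Racah Σ t=0..4: t=0:+1/69120 t=1:−1/1728 t=2:+1/576 t=3:−1/1728 t=4:+1/69120 = 7/11520
⇒ 3j(4 5 5; 0 0 0)² = 2/143, sgn -1
Racah Σ t=2..4: t=2:+1/11520 t=3:−1/1728 t=4:+1/3456 = -7/34560
⇒ 3j(4 5 5; -2 2 0)² = 7/858, sgn +1
4πI² = N·(3j₀)²·(3jₘ)² = 21/169
I = -1·√(0.12426/4π) = -0.09944006

-0.099440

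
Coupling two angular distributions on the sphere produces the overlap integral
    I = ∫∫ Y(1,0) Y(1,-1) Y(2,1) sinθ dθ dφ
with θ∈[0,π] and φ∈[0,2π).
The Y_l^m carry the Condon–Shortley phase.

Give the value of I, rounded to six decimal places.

-0.218510

Rules hold: Σm=0, L=4 even, 0≤2≤2.
N = 3·3·5 = 45
Δ = 0!·2!·2!/5! = 1/30
Racah Σ t=0..0: t=0:+1/1 = 1/1
⇒ 3j(1 1 2; 0 0 0)² = 2/15, sgn +1
Racah Σ t=0..0: t=0:+1/2 = 1/2
⇒ 3j(1 1 2; 0 -1 1)² = 1/10, sgn -1
4πI² = N·(3j₀)²·(3jₘ)² = 3/5
I = -1·√(0.6/4π) = -0.21850969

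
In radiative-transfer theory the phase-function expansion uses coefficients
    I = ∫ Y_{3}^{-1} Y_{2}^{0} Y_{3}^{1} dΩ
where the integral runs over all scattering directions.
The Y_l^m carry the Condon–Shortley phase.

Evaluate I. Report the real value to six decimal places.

-0.126157

Checks pass: Σm=0; 8 even; l₃=3∈[1,5].
(2·3+1)(2·2+1)(2·3+1) = 245
Δ: 2! 4! 2! / 9! → 1/3780
sum: t=0:+1/24 t=1:−1/4 t=2:+1/24 = -1/6
3j²(3 2 3; 0 0 0) = Δ·Π!·Σ² = 4/105  (sign +1)
sum: t=0:+1/96 t=1:−1/6 t=2:+1/16 = -3/32
3j²(3 2 3; -1 0 1) = Δ·Π!·Σ² = 3/140  (sign -1)
combine: 4πI² = 245·4/105·3/140 = 1/5
take √, sign -1: I = -0.12615663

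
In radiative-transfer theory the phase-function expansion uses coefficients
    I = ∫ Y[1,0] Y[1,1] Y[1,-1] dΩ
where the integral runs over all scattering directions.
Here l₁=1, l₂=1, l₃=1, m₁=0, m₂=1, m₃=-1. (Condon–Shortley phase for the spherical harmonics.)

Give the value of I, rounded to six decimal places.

L=3 odd ⇒ parity kills the (l;000) factor ⇒ I = 0

0.000000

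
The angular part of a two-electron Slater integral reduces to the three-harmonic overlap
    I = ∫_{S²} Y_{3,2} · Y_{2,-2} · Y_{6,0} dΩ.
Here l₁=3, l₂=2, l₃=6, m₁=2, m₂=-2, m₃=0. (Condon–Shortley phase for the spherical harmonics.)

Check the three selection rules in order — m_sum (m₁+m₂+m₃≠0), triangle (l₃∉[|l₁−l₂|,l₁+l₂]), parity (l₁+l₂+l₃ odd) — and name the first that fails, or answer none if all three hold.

triangle

Σmᵢ = 0  ✓
l₃∈[|l₁−l₂|,l₁+l₂]=[1,5], have l₃=6  ✗
Σlᵢ = 11 ⇒ odd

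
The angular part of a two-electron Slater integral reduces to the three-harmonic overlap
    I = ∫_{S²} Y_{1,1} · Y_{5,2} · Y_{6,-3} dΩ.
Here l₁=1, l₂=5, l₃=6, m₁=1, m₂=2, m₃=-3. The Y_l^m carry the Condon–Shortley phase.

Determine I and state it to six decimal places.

m-sum 0 ✓  L=12 even ✓  4≤6≤6 ✓
Π(2lᵢ+1) = 3×11×13 = 429
triangle coeff Δ(1,5,6) = 1/858
Σ_t [0,0]: t=0:+1/14400 = 1/14400
(3j)²=6/143 [(1 5 6; 0 0 0)], sign=+1
Σ_t [0,0]: t=0:+1/60480 = 1/60480
(3j)²=6/143 [(1 5 6; 1 2 -3)], sign=-1
⇒ 4πI² = 108/143
I = (-1)√(108/143/(4π)) = -0.24515397

-0.245154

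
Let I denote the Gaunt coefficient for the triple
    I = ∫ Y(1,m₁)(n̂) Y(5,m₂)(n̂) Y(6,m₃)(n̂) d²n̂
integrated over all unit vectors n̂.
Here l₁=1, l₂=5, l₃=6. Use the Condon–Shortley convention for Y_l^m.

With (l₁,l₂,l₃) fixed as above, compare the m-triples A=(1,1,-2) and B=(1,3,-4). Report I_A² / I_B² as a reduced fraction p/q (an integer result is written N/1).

28/45

l's match ⇒ only the (l;m) 3-j factors differ between A and B.
A: triangle coeff Δ(1,5,6) = 1/858; Σ_t [0,0]: t=0:+1/34560 = 1/34560; (3j)²=14/429 [(1 5 6; 1 1 -2)], sign=+1
B: triangle coeff Δ(1,5,6) = 1/858; Σ_t [0,0]: t=0:+1/161280 = 1/161280; (3j)²=15/286 [(1 5 6; 1 3 -4)], sign=+1
I_A²/I_B² = (14/429)/(15/286) = 28/45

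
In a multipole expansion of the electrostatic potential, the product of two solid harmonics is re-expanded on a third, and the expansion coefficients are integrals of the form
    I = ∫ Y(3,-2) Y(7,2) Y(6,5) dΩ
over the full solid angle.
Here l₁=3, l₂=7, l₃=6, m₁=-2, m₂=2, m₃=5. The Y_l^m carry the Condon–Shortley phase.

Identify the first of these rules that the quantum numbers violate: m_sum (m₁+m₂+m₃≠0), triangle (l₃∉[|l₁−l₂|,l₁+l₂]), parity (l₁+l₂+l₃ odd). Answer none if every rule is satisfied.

m_sum

m₁+m₂+m₃ = -2 + 2 + 5 = 5  ✗
triangle: |3−7|=4 ≤ l₃=6 ≤ 3+7=10
parity: l₁+l₂+l₃ = 16 is even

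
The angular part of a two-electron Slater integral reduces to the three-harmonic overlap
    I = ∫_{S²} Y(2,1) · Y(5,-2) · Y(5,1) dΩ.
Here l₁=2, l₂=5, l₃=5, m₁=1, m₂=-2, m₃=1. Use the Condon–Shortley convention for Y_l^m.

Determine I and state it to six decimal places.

Rules hold: Σm=0, L=12 even, 3≤5≤7.
N = 5·11·11 = 605
Δ = 2!·2!·8!/13! = 1/38610
Racah Σ t=0..2: t=0:+1/2880 t=1:−1/576 t=2:+1/2880 = -1/960
⇒ 3j(2 5 5; 0 0 0)² = 10/429, sgn +1
Racah Σ t=0..1: t=0:+1/1440 t=1:−1/2880 = 1/2880
⇒ 3j(2 5 5; 1 -2 1)² = 7/715, sgn +1
4πI² = N·(3j₀)²·(3jₘ)² = 70/507
I = +1·√(0.138067/4π) = 0.10481902

0.104819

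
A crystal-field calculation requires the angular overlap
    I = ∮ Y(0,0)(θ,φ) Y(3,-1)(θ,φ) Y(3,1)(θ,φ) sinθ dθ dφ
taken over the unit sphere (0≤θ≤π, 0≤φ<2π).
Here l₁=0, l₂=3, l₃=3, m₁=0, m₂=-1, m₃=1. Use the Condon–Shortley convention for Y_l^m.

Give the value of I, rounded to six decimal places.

Rules hold: Σm=0, L=6 even, 3≤3≤3.
N = 1·7·7 = 49
Δ = 0!·0!·6!/7! = 1/7
Racah Σ t=0..0: t=0:+1/36 = 1/36
⇒ 3j(0 3 3; 0 0 0)² = 1/7, sgn -1
Racah Σ t=0..0: t=0:+1/48 = 1/48
⇒ 3j(0 3 3; 0 -1 1)² = 1/7, sgn +1
4πI² = N·(3j₀)²·(3jₘ)² = 1/1
I = -1·√(1/4π) = -0.28209479

-0.282095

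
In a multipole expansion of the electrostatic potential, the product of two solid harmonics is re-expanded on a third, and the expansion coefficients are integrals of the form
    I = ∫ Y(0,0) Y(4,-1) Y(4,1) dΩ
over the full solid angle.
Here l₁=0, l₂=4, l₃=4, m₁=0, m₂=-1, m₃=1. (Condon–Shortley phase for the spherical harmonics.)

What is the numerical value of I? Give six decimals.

-0.282095

Rules hold: Σm=0, L=8 even, 4≤4≤4.
N = 1·9·9 = 81
Δ = 0!·0!·8!/9! = 1/9
Racah Σ t=0..0: t=0:+1/576 = 1/576
⇒ 3j(0 4 4; 0 0 0)² = 1/9, sgn +1
Racah Σ t=0..0: t=0:+1/720 = 1/720
⇒ 3j(0 4 4; 0 -1 1)² = 1/9, sgn -1
4πI² = N·(3j₀)²·(3jₘ)² = 1/1
I = -1·√(1/4π) = -0.28209479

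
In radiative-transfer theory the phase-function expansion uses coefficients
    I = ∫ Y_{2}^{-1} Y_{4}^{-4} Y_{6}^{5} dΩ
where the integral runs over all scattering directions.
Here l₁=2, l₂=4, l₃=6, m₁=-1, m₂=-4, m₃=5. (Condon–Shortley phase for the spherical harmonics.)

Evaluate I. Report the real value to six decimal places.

-0.204295

m-sum 0 ✓  L=12 even ✓  2≤6≤6 ✓
Π(2lᵢ+1) = 5×9×13 = 585
triangle coeff Δ(2,4,6) = 1/6435
Σ_t [0,0]: t=0:+1/2304 = 1/2304
(3j)²=5/143 [(2 4 6; 0 0 0)], sign=+1
Σ_t [0,0]: t=0:+1/241920 = 1/241920
(3j)²=1/39 [(2 4 6; -1 -4 5)], sign=-1
⇒ 4πI² = 75/143
I = (-1)√(75/143/(4π)) = -0.20429497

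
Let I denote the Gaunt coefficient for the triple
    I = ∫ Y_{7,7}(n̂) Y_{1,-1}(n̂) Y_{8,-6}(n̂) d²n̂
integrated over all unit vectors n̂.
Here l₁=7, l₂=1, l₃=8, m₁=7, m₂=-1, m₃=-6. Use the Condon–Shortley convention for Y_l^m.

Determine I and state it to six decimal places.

0.030597

Checks pass: Σm=0; 16 even; l₃=8∈[6,8].
(2·7+1)(2·1+1)(2·8+1) = 765
Δ: 0! 14! 2! / 17! → 1/2040
sum: t=0:+1/25401600 = 1/25401600
3j²(7 1 8; 0 0 0) = Δ·Π!·Σ² = 8/255  (sign +1)
sum: t=0:+1/174356582400 = 1/174356582400
3j²(7 1 8; 7 -1 -6) = Δ·Π!·Σ² = 1/2040  (sign +1)
combine: 4πI² = 765·8/255·1/2040 = 1/85
take √, sign +1: I = 0.03059748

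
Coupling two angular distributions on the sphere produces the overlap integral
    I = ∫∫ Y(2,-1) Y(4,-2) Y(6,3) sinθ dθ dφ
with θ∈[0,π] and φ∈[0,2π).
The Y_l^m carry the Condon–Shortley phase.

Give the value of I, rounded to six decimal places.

-0.252474

Rules hold: Σm=0, L=12 even, 2≤6≤6.
N = 5·9·13 = 585
Δ = 0!·4!·8!/13! = 1/6435
Racah Σ t=0..0: t=0:+1/2304 = 1/2304
⇒ 3j(2 4 6; 0 0 0)² = 5/143, sgn +1
Racah Σ t=0..0: t=0:+1/8640 = 1/8640
⇒ 3j(2 4 6; -1 -2 3)² = 28/715, sgn -1
4πI² = N·(3j₀)²·(3jₘ)² = 1260/1573
I = -1·√(0.801017/4π) = -0.25247360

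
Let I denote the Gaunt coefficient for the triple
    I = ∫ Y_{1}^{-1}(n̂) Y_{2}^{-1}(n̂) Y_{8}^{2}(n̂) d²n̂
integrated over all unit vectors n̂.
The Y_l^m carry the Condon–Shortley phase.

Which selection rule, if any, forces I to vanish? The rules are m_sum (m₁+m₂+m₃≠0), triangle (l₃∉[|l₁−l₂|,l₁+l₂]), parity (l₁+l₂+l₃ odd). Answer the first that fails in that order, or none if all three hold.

azimuthal sum: -1 − 1 + 2 = 0  ✓
1 ≤ 8 ≤ 3 (triangle on l)  ✗
L = 1 + 2 + 8 = 11 (odd)

triangle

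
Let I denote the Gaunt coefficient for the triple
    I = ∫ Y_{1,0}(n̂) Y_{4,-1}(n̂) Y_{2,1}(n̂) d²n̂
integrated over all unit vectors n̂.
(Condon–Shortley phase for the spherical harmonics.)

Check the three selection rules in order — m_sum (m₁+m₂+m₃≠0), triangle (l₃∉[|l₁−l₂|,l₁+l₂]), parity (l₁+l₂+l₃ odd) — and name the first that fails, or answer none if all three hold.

Σmᵢ = 0  ✓
l₃∈[|l₁−l₂|,l₁+l₂]=[3,5], have l₃=2  ✗
Σlᵢ = 7 ⇒ odd

triangle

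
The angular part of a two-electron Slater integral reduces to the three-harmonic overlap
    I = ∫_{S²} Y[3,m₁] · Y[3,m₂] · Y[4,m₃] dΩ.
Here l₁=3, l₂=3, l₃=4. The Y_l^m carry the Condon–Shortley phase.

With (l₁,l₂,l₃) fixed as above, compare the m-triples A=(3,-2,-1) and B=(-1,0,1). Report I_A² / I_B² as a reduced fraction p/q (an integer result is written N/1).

2/1

Same 3,3,4: normalisation and zero-m 3j drop out of the ratio.
A: Δ: 2! 4! 4! / 11! → 1/34650; sum: t=0:+1/288 = 1/288; 3j²(3 3 4; 3 -2 -1) = Δ·Π!·Σ² = 5/231  (sign -1)
B: Δ: 2! 4! 4! / 11! → 1/34650; sum: t=0:+1/288 t=1:−1/24 t=2:+1/48 = -5/288; 3j²(3 3 4; -1 0 1) = Δ·Π!·Σ² = 5/462  (sign +1)
I_A²/I_B² = (5/231)/(5/462) = 2/1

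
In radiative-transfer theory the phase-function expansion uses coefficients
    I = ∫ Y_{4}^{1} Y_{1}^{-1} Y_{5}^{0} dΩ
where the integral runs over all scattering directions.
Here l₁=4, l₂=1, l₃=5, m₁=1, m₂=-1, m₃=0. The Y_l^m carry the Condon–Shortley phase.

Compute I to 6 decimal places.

0.155288

Rules hold: Σm=0, L=10 even, 3≤5≤5.
N = 9·3·11 = 297
Δ = 0!·8!·2!/11! = 1/495
Racah Σ t=0..0: t=0:+1/576 = 1/576
⇒ 3j(4 1 5; 0 0 0)² = 5/99, sgn -1
Racah Σ t=0..0: t=0:+1/1440 = 1/1440
⇒ 3j(4 1 5; 1 -1 0)² = 2/99, sgn -1
4πI² = N·(3j₀)²·(3jₘ)² = 10/33
I = +1·√(0.30303/4π) = 0.15528807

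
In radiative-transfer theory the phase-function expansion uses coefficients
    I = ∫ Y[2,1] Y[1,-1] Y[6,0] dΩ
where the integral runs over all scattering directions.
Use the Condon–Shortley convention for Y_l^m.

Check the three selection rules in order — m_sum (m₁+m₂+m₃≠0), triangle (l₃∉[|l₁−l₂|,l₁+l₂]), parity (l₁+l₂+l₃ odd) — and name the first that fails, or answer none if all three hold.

triangle

Σmᵢ = 0  ✓
l₃∈[|l₁−l₂|,l₁+l₂]=[1,3], have l₃=6  ✗
Σlᵢ = 9 ⇒ odd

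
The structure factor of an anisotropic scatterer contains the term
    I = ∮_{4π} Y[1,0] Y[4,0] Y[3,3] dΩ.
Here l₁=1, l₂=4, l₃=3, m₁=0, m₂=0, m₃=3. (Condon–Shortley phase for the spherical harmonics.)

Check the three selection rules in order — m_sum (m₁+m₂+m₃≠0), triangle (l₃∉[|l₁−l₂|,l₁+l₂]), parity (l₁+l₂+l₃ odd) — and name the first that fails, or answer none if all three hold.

m_sum

Σmᵢ = 3  ✗
l₃∈[|l₁−l₂|,l₁+l₂]=[3,5], have l₃=3
Σlᵢ = 8 ⇒ even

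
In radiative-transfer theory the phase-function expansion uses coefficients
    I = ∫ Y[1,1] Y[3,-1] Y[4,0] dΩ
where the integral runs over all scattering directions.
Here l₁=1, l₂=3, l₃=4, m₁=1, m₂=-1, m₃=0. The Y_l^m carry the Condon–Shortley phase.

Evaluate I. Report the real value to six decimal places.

Checks pass: Σm=0; 8 even; l₃=4∈[2,4].
(2·1+1)(2·3+1)(2·4+1) = 189
Δ: 0! 2! 6! / 9! → 1/252
sum: t=0:+1/36 = 1/36
3j²(1 3 4; 0 0 0) = Δ·Π!·Σ² = 4/63  (sign +1)
sum: t=0:+1/96 = 1/96
3j²(1 3 4; 1 -1 0) = Δ·Π!·Σ² = 1/42  (sign +1)
combine: 4πI² = 189·4/63·1/42 = 2/7
take √, sign +1: I = 0.15078601

0.150786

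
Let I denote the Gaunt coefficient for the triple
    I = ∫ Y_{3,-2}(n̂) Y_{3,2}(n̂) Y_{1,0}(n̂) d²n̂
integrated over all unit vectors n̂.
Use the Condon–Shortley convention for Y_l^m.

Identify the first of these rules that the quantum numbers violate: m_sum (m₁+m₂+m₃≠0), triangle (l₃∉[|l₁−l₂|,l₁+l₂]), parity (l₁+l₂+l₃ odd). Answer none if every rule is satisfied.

azimuthal sum: -2 + 2 + 0 = 0  ✓
0 ≤ 1 ≤ 6 (triangle on l)  ✓
L = 3 + 3 + 1 = 7 (odd)  ✗

parity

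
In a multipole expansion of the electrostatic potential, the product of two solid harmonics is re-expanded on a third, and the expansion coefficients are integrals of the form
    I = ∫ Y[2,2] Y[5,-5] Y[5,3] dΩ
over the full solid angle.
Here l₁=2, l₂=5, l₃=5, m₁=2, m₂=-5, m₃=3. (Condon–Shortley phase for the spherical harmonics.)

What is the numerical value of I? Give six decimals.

m-sum 0 ✓  L=12 even ✓  3≤5≤7 ✓
Π(2lᵢ+1) = 5×11×11 = 605
triangle coeff Δ(2,5,5) = 1/38610
Σ_t [0,2]: t=0:+1/2880 t=1:−1/576 t=2:+1/2880 = -1/960
(3j)²=10/429 [(2 5 5; 0 0 0)], sign=+1
Σ_t [0,0]: t=0:+1/161280 = 1/161280
(3j)²=1/143 [(2 5 5; 2 -5 3)], sign=+1
⇒ 4πI² = 50/507
I = (+1)√(50/507/(4π)) = 0.08858824

0.088588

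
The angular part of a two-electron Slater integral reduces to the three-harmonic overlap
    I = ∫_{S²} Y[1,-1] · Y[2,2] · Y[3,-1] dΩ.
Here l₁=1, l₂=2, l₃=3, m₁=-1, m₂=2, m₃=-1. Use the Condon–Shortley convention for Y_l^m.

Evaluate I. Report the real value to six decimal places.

Rules hold: Σm=0, L=6 even, 1≤3≤3.
N = 3·5·7 = 105
Δ = 0!·2!·4!/7! = 1/105
Racah Σ t=0..0: t=0:+1/4 = 1/4
⇒ 3j(1 2 3; 0 0 0)² = 3/35, sgn -1
Racah Σ t=0..0: t=0:+1/48 = 1/48
⇒ 3j(1 2 3; -1 2 -1)² = 1/105, sgn +1
4πI² = N·(3j₀)²·(3jₘ)² = 3/35
I = -1·√(0.0857143/4π) = -0.08258890

-0.082589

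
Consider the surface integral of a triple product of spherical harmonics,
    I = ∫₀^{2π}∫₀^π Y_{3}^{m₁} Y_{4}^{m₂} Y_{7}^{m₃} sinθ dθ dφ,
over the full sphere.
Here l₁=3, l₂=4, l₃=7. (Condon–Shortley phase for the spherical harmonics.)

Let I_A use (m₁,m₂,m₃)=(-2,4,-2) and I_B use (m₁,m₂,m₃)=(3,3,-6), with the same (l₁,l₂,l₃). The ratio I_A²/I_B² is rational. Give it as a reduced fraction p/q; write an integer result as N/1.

3/572

Same 3,4,7: normalisation and zero-m 3j drop out of the ratio.
A: Δ: 0! 6! 8! / 15! → 1/45045; sum: t=0:+1/4838400 = 1/4838400; 3j²(3 4 7; -2 4 -2) = Δ·Π!·Σ² = 1/5005  (sign -1)
B: Δ: 0! 6! 8! / 15! → 1/45045; sum: t=0:+1/3628800 = 1/3628800; 3j²(3 4 7; 3 3 -6) = Δ·Π!·Σ² = 4/105  (sign -1)
I_A²/I_B² = (1/5005)/(4/105) = 3/572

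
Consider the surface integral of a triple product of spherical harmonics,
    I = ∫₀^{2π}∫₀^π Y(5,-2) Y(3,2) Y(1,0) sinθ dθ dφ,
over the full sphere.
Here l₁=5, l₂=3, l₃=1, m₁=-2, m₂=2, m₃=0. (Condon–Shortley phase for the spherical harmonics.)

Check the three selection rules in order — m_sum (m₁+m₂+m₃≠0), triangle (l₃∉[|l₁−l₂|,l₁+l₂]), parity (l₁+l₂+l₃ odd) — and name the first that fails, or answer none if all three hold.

triangle

azimuthal sum: -2 + 2 + 0 = 0  ✓
2 ≤ 1 ≤ 8 (triangle on l)  ✗
L = 5 + 3 + 1 = 9 (odd)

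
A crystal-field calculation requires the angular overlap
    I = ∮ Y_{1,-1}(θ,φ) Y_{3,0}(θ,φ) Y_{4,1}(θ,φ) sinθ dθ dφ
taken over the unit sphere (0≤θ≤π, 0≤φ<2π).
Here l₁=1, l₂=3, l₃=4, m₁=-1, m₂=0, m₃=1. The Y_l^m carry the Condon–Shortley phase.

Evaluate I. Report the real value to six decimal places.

-0.194664

Checks pass: Σm=0; 8 even; l₃=4∈[2,4].
(2·1+1)(2·3+1)(2·4+1) = 189
Δ: 0! 2! 6! / 9! → 1/252
sum: t=0:+1/36 = 1/36
3j²(1 3 4; 0 0 0) = Δ·Π!·Σ² = 4/63  (sign +1)
sum: t=0:+1/72 = 1/72
3j²(1 3 4; -1 0 1) = Δ·Π!·Σ² = 5/126  (sign -1)
combine: 4πI² = 189·4/63·5/126 = 10/21
take √, sign -1: I = -0.19466390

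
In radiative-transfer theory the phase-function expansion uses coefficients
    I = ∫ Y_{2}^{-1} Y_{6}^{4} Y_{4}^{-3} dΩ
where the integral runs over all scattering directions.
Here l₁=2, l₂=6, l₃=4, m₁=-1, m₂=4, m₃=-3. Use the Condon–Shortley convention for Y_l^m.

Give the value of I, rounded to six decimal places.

Rules hold: Σm=0, L=12 even, 4≤4≤8.
N = 5·13·9 = 585
Δ = 4!·0!·8!/13! = 1/6435
Racah Σ t=2..2: t=2:+1/2304 = 1/2304
⇒ 3j(2 6 4; 0 0 0)² = 5/143, sgn +1
Racah Σ t=3..3: t=3:−1/30240 = -1/30240
⇒ 3j(2 6 4; -1 4 -3)² = 16/429, sgn +1
4πI² = N·(3j₀)²·(3jₘ)² = 1200/1573
I = +1·√(0.762873/4π) = 0.24638901

0.246389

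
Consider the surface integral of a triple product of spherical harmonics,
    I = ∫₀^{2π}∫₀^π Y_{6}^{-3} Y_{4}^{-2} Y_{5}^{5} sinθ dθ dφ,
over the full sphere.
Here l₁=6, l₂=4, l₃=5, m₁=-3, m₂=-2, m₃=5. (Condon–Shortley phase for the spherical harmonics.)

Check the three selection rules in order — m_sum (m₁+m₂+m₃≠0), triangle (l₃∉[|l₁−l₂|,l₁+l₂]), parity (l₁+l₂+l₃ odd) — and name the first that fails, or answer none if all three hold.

m₁+m₂+m₃ = -3 − 2 + 5 = 0  ✓
triangle: |6−4|=2 ≤ l₃=5 ≤ 6+4=10  ✓
parity: l₁+l₂+l₃ = 15 is odd  ✗

parity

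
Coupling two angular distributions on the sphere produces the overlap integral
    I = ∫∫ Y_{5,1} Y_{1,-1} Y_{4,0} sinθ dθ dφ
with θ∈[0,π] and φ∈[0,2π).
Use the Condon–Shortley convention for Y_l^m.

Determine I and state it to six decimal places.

Rules hold: Σm=0, L=10 even, 4≤4≤6.
N = 11·3·9 = 297
Δ = 2!·8!·0!/11! = 1/495
Racah Σ t=1..1: t=1:−1/576 = -1/576
⇒ 3j(5 1 4; 0 0 0)² = 5/99, sgn -1
Racah Σ t=0..0: t=0:+1/1152 = 1/1152
⇒ 3j(5 1 4; 1 -1 0)² = 1/33, sgn +1
4πI² = N·(3j₀)²·(3jₘ)² = 5/11
I = -1·√(0.454545/4π) = -0.19018827

-0.190188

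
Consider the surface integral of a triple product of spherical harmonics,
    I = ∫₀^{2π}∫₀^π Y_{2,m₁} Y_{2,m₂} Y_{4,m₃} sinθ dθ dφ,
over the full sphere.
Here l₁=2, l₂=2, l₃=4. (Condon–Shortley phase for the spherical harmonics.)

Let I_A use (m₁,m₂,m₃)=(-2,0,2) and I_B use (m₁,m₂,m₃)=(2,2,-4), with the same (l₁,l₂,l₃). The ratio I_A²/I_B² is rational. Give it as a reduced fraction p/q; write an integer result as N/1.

3/14

Shared (l₁,l₂,l₃)=(2,2,4): N and (l;000)² cancel in I_A²/I_B².
A: Δ = 0!·4!·4!/9! = 1/630; Racah Σ t=0..0: t=0:+1/96 = 1/96; ⇒ 3j(2 2 4; -2 0 2)² = 1/42, sgn +1
B: Δ = 0!·4!·4!/9! = 1/630; Racah Σ t=0..0: t=0:+1/576 = 1/576; ⇒ 3j(2 2 4; 2 2 -4)² = 1/9, sgn +1
I_A²/I_B² = (1/42)/(1/9) = 3/14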